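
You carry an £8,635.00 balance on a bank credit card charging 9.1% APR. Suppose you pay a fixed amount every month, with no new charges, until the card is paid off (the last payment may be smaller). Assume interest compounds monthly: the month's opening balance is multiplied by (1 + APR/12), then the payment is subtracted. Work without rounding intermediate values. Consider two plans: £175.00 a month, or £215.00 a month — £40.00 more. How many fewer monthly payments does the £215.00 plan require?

14 fewer payments

Monthly rate r = 9.1%/12 = 0.758333% = 0.00758333.
At £175.00/mo: n = ⌈−ln(1 − rB₀/P)/ln(1+r)⌉ = 63 payments (last £7.09); total interest = total paid − £8,635.00 = £2,222.09.
At £215.00/mo: 49 payments (last £16.99); total interest £1,701.99.
Payments saved = 63 − 49 = 14.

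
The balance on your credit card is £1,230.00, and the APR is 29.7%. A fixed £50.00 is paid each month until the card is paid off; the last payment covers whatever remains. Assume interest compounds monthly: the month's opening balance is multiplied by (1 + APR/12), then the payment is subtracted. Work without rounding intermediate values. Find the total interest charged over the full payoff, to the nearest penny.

Monthly rate r = 29.7%/12 = 2.475% = 0.02475.
Payoff takes n = ⌈−ln(1 − rB₀/P)/ln(1+r)⌉ = ⌈38.393⌉ = 39 payments; the last is £19.81.
Total paid = 38·£50.00 + £19.81 = £1,919.81.
Total interest = total paid − principal = £1,919.81 − £1,230.00 = £689.81.

£689.81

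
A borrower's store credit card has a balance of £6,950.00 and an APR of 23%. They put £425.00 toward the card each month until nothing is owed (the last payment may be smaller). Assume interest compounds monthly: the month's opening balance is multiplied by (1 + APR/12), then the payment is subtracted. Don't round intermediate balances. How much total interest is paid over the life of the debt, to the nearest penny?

£1,468.76

Monthly rate r = 23%/12 = 1.91667% = 0.0191667.
Payoff takes n = ⌈−ln(1 − rB₀/P)/ln(1+r)⌉ = ⌈19.807⌉ = 20 payments; the last is £343.76.
Total paid = 19·£425.00 + £343.76 = £8,418.76.
Total interest = total paid − principal = £8,418.76 − £6,950.00 = £1,468.76.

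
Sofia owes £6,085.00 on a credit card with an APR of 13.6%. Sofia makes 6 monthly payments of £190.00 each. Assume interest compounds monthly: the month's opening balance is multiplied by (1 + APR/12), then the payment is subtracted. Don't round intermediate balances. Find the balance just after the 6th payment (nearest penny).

Monthly rate r = 13.6%/12 = 1.13333% = 0.0113333.
Each month: B ← B·(1+r) − £190.00.
Month 1: interest £68.96; balance after payment £5,963.96.
Month 2: interest £67.59; balance after payment £5,841.55.
Month 3: interest £66.20; balance after payment £5,717.76.
Month 4: interest £64.80; balance after payment £5,592.56.
Month 5: interest £63.38; balance after payment £5,465.94.
Month 6: interest £61.95; balance after payment £5,337.89.

£5,337.89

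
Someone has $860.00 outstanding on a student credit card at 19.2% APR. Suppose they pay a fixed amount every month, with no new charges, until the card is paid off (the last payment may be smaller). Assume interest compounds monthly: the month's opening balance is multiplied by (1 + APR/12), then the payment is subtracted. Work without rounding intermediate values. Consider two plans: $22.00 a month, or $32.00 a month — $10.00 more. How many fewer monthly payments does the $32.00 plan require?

Monthly rate r = 19.2%/12 = 1.6% = 0.016.
At $22.00/mo: n = ⌈−ln(1 − rB₀/P)/ln(1+r)⌉ = 62 payments (last $19.10); total interest = total paid − $860.00 = $501.10.
At $32.00/mo: 36 payments (last $13.27); total interest $273.27.
Payments saved = 62 − 36 = 26.

26 fewer payments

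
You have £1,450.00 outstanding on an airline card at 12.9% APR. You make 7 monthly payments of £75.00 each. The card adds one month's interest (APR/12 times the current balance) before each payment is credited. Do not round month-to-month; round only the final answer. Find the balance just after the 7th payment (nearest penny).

£1,020.46

Monthly rate r = 12.9%/12 = 1.075% = 0.01075.
Each month: B ← B·(1+r) − £75.00.
Month 1: interest £15.59; balance after payment £1,390.59.
Month 2: interest £14.95; balance after payment £1,330.54.
Month 3: interest £14.30; balance after payment £1,269.84.
Month 4: interest £13.65; balance after payment £1,208.49.
Month 5: interest £12.99; balance after payment £1,146.48.
Month 6: interest £12.32; balance after payment £1,083.81.
Month 7: interest £11.65; balance after payment £1,020.46.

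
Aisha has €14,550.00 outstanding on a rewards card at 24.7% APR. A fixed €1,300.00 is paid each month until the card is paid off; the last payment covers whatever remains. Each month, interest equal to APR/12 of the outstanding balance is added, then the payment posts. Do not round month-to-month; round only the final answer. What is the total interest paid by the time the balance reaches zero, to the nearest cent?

Monthly rate r = 24.7%/12 = 2.05833% = 0.0205833.
Payoff takes n = ⌈−ln(1 − rB₀/P)/ln(1+r)⌉ = ⌈12.852⌉ = 13 payments; the last is €1,109.31.
Total paid = 12·€1,300.00 + €1,109.31 = €16,709.31.
Total interest = total paid − principal = €16,709.31 − €14,550.00 = €2,159.31.

€2,159.31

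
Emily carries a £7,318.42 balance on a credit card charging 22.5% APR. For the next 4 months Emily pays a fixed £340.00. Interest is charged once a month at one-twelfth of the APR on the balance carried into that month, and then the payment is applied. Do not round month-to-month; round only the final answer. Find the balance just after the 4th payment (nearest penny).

£6,484.20

Monthly rate r = 22.5%/12 = 1.875% = 0.01875.
Each month: B ← B·(1+r) − £340.00.
Month 1: interest £137.22; balance after payment £7,115.64.
Month 2: interest £133.42; balance after payment £6,909.06.
Month 3: interest £129.54; balance after payment £6,698.60.
Month 4: interest £125.60; balance after payment £6,484.20.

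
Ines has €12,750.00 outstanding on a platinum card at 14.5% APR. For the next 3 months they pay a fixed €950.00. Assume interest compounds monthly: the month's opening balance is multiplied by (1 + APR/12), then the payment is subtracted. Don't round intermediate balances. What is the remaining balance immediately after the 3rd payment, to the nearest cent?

Monthly rate r = 14.5%/12 = 1.20833% = 0.0120833.
Each month: B ← B·(1+r) − €950.00.
Month 1: interest €154.06; balance after payment €11,954.06.
Month 2: interest €144.44; balance after payment €11,148.51.
Month 3: interest €134.71; balance after payment €10,333.22.

€10,333.22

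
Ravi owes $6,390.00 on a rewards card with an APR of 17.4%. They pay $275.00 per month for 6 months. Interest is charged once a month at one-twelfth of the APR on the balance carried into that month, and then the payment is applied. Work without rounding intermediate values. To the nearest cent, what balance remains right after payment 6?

$5,255.49

Monthly rate r = 17.4%/12 = 1.45% = 0.0145.
Each month: B ← B·(1+r) − $275.00.
Month 1: interest $92.65; balance after payment $6,207.65.
Month 2: interest $90.01; balance after payment $6,022.67.
Month 3: interest $87.33; balance after payment $5,834.99.
Month 4: interest $84.61; balance after payment $5,644.60.
Month 5: interest $81.85; balance after payment $5,451.45.
Month 6: interest $79.05; balance after payment $5,255.49.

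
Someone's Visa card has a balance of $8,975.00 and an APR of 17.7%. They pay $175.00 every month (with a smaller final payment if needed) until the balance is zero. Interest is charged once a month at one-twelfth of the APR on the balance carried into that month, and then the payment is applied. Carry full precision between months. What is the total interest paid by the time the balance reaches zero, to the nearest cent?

$7,906.99

Monthly rate r = 17.7%/12 = 1.475% = 0.01475.
Payoff takes n = ⌈−ln(1 − rB₀/P)/ln(1+r)⌉ = ⌈96.467⌉ = 97 payments; the last is $81.99.
Total paid = 96·$175.00 + $81.99 = $16,881.99.
Total interest = total paid − principal = $16,881.99 − $8,975.00 = $7,906.99.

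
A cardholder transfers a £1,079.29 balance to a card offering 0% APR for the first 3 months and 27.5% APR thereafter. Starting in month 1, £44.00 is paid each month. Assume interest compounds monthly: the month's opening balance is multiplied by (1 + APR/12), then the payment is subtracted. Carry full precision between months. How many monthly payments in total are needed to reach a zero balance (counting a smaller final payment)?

34 payments

Promo months 1–3 at r₀ = 0%/12 = 0; months 4+ at r₁ = 27.5%/12 = 0.0229167.
After month 3 (no interest yet): B = £1,079.29 − 3·£44.00 = £947.29.
Then at r₁ with £44.00/mo: n₂ = −ln(1 − r₁·B/P)/ln(1+r₁) ≈ 30.01 → 31 more payments.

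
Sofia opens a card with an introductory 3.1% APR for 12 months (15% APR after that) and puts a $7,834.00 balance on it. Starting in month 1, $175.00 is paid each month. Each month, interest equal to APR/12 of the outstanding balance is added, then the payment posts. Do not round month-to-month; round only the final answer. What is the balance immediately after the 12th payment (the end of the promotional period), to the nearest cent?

$5,950.24

Promo months 1–12 at r₀ = 3.1%/12 = 0.00258333; months 13+ at r₁ = 15%/12 = 0.0125.
After month 12: iterate B ← B·(1+r₀) − $175.00 for 12 months → $5,950.24.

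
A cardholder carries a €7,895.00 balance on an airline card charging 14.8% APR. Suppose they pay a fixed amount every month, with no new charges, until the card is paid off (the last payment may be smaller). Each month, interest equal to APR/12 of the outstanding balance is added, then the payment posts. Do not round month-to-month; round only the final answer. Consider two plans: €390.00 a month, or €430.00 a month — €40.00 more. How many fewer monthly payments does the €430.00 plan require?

Monthly rate r = 14.8%/12 = 1.23333% = 0.0123333.
At €390.00/mo: n = ⌈−ln(1 − rB₀/P)/ln(1+r)⌉ = 24 payments (last €169.59); total interest = total paid − €7,895.00 = €1,244.59.
At €430.00/mo: 21 payments (last €407.11); total interest €1,112.11.
Payments saved = 24 − 21 = 3.

3 fewer payments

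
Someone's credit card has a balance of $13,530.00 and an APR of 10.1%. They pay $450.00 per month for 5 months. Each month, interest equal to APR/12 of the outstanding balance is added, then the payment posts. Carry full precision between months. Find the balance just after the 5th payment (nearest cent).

Monthly rate r = 10.1%/12 = 0.841667% = 0.00841667.
Each month: B ← B·(1+r) − $450.00.
Month 1: interest $113.88; balance after payment $13,193.88.
Month 2: interest $111.05; balance after payment $12,854.93.
Month 3: interest $108.20; balance after payment $12,513.12.
Month 4: interest $105.32; balance after payment $12,168.44.
Month 5: interest $102.42; balance after payment $11,820.86.

$11,820.86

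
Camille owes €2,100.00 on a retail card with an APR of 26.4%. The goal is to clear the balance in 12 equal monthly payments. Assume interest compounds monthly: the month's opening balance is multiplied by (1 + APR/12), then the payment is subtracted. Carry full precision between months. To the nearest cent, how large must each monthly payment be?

€201.02

Monthly rate r = 26.4%/12 = 2.2% = 0.022.
Level-payment amortization: P = B₀·r / (1 − (1+r)^(−n)) = 2100.00·0.022 / (1 − 1.022^(−12)).
Denominator 1 − (1+r)^(−12) = 0.229825296.
P = 46.2 / 0.229825296 ≈ 201.02.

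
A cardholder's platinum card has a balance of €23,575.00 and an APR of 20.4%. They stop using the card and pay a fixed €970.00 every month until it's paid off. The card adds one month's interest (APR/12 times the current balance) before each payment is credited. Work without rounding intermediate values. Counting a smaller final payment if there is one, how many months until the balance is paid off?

32 payments

Monthly rate r = 20.4%/12 = 1.7% = 0.017.
Recurrence: B ← B·(1+r) − €970.00.
Month 1: interest €400.77; balance after payment €23,005.78.
Month 2: interest €391.10; balance after payment €22,426.87.
Closed form: n = −ln(1 − rB₀/P)/ln(1+r) = −ln(0.58683)/ln(1.017) ≈ 31.620, so the balance reaches zero during payment 32.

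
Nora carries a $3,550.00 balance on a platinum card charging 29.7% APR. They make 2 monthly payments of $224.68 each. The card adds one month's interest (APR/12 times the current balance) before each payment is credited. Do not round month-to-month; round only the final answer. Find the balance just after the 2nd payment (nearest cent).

$3,272.98

Monthly rate r = 29.7%/12 = 2.475% = 0.02475.
Each month: B ← B·(1+r) − $224.68.
Month 1: interest $87.86; balance after payment $3,413.18.
Month 2: interest $84.48; balance after payment $3,272.98.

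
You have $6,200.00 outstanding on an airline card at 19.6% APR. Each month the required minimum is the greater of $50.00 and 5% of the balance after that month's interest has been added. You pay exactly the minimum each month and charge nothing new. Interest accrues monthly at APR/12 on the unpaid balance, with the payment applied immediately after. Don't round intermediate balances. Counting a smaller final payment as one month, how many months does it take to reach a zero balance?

77 months

Monthly rate r = 19.6%/12 = 1.63333% = 0.0163333.
While 5% of the post-interest balance exceeds $50.00, each month B ← (B·(1+r))·(1 − 0.05), i.e. B shrinks by the factor (1+r)·0.95 = 0.96552.
This holds for months 1–53. Entering month 54 the balance is $965.29; 5% of the post-interest balance is now below $50.00, so the flat $50.00 minimum applies from here.
From month 54 a fixed $50.00 at rate r clears $965.29 in 24 more payments. Total: 53 + 24 = 77 months.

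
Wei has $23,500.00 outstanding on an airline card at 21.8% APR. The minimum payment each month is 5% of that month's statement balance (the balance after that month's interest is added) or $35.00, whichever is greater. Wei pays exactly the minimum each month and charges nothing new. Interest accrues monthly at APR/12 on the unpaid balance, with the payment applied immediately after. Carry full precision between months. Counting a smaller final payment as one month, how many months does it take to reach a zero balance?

Monthly rate r = 21.8%/12 = 1.81667% = 0.0181667.
While 5% of the post-interest balance exceeds $35.00, each month B ← (B·(1+r))·(1 − 0.05), i.e. B shrinks by the factor (1+r)·0.95 = 0.96726.
This holds for months 1–107. Entering month 108 the balance is $666.98; 5% of the post-interest balance is now below $35.00, so the flat $35.00 minimum applies from here.
From month 108 a fixed $35.00 at rate r clears $666.98 in 24 more payments. Total: 107 + 24 = 131 months.

131 months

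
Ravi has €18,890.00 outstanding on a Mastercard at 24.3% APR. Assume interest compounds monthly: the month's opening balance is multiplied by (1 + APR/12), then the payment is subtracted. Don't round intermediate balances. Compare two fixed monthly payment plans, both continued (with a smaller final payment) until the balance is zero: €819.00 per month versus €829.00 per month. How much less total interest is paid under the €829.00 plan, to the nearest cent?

Monthly rate r = 24.3%/12 = 2.025% = 0.02025.
At €819.00/mo: n = ⌈−ln(1 − rB₀/P)/ln(1+r)⌉ = 32 payments (last €323.42); total interest = total paid − €18,890.00 = €6,822.42.
At €829.00/mo: 31 payments (last €720.48); total interest €6,700.48.
Interest saved = €6,822.42 − €6,700.48 = €121.94.

€121.94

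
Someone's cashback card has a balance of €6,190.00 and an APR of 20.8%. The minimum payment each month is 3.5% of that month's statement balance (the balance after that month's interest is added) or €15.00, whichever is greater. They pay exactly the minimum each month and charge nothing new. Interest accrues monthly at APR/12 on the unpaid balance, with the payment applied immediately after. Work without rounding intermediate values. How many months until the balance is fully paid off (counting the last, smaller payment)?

Monthly rate r = 20.8%/12 = 1.73333% = 0.0173333.
While 3.5% of the post-interest balance exceeds €15.00, each month B ← (B·(1+r))·(1 − 0.035), i.e. B shrinks by the factor (1+r)·0.965 = 0.98173.
This holds for months 1–146. Entering month 147 the balance is €419.10; 3.5% of the post-interest balance is now below €15.00, so the flat €15.00 minimum applies from here.
From month 147 a fixed €15.00 at rate r clears €419.10 in 39 more payments. Total: 146 + 39 = 185 months.

185 months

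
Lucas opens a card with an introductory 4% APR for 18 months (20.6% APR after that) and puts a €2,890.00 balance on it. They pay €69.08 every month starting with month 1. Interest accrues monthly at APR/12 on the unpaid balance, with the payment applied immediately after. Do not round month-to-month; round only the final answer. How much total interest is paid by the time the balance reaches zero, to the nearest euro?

Promo months 1–18 at r₀ = 4%/12 = 0.00333333; months 19+ at r₁ = 20.6%/12 = 0.0171667.
After month 18: iterate B ← B·(1+r₀) − €69.08 for 18 months → €1,789.10.
Then at r₁ with €69.08/mo: n₂ = −ln(1 − r₁·B/P)/ln(1+r₁) ≈ 34.55 → 35 more payments.
Total paid = 52·€69.08 + €38.09 = €3,630.25; interest = €3,630.25 − €2,890.00 = €740.25.

€740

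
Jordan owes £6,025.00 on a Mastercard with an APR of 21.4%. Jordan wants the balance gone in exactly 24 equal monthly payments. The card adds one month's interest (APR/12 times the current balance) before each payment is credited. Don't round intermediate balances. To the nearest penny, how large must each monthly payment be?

£310.78

Monthly rate r = 21.4%/12 = 1.78333% = 0.0178333.
Level-payment amortization: P = B₀·r / (1 − (1+r)^(−n)) = 6025.00·0.0178333 / (1 − 1.01783^(−24)).
Denominator 1 − (1+r)^(−24) = 0.345725598.
P = 107.446 / 0.345725598 ≈ 310.78.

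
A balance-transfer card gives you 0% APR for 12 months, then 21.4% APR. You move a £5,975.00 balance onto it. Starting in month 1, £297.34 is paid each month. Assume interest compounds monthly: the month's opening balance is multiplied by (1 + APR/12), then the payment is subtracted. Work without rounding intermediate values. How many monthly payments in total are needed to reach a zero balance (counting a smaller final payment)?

Promo months 1–12 at r₀ = 0%/12 = 0; months 13+ at r₁ = 21.4%/12 = 0.0178333.
After month 12 (no interest yet): B = £5,975.00 − 12·£297.34 = £2,406.92.
Then at r₁ with £297.34/mo: n₂ = −ln(1 − r₁·B/P)/ln(1+r₁) ≈ 8.82 → 9 more payments.

21 months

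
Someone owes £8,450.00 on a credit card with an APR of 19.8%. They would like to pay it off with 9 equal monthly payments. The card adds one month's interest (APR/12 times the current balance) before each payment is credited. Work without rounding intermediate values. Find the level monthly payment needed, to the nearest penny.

Monthly rate r = 19.8%/12 = 1.65% = 0.0165.
Level-payment amortization: P = B₀·r / (1 − (1+r)^(−n)) = 8450.00·0.0165 / (1 − 1.0165^(−9)).
Denominator 1 − (1+r)^(−9) = 0.136954777.
P = 139.425 / 0.136954777 ≈ 1018.04.

£1,018.04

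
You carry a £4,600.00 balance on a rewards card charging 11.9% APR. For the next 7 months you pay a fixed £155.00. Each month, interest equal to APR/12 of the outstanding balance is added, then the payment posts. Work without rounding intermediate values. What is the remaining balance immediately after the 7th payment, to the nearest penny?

£3,811.16

Monthly rate r = 11.9%/12 = 0.991667% = 0.00991667.
Each month: B ← B·(1+r) − £155.00.
Month 1: interest £45.62; balance after payment £4,490.62.
Month 2: interest £44.53; balance after payment £4,380.15.
Month 3: interest £43.44; balance after payment £4,268.59.
Month 4: interest £42.33; balance after payment £4,155.92.
Month 5: interest £41.21; balance after payment £4,042.13.
Month 6: interest £40.08; balance after payment £3,927.21.
Month 7: interest £38.94; balance after payment £3,811.16.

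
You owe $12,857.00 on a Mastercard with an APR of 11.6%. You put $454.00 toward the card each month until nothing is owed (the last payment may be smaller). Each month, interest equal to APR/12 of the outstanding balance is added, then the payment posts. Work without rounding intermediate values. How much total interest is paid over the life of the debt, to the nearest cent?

Monthly rate r = 11.6%/12 = 0.966667% = 0.00966667.
Payoff takes n = ⌈−ln(1 − rB₀/P)/ln(1+r)⌉ = ⌈33.249⌉ = 34 payments; the last is $113.60.
Total paid = 33·$454.00 + $113.60 = $15,095.60.
Total interest = total paid − principal = $15,095.60 − $12,857.00 = $2,238.60.

$2,238.60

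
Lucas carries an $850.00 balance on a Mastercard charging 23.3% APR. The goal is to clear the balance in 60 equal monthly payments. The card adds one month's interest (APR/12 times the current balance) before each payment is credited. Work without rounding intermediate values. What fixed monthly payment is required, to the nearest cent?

$24.11

Monthly rate r = 23.3%/12 = 1.94167% = 0.0194167.
Level-payment amortization: P = B₀·r / (1 − (1+r)^(−n)) = 850.00·0.0194167 / (1 − 1.01942^(−60)).
Denominator 1 − (1+r)^(−60) = 0.684574922.
P = 16.5042 / 0.684574922 ≈ 24.11.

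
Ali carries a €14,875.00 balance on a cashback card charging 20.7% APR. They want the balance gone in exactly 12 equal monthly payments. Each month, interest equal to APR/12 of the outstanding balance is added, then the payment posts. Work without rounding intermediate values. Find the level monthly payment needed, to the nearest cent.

€1,382.93

Monthly rate r = 20.7%/12 = 1.725% = 0.01725.
Level-payment amortization: P = B₀·r / (1 − (1+r)^(−n)) = 14875.00·0.01725 / (1 − 1.01725^(−12)).
Denominator 1 − (1+r)^(−12) = 0.185544018.
P = 256.594 / 0.185544018 ≈ 1382.93.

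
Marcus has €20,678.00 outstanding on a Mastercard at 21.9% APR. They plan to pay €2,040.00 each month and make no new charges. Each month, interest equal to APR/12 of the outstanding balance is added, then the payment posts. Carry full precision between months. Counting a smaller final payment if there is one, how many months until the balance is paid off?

Monthly rate r = 21.9%/12 = 1.825% = 0.01825.
Recurrence: B ← B·(1+r) − €2,040.00.
Month 1: interest €377.37; balance after payment €19,015.37.
Month 2: interest €347.03; balance after payment €17,322.40.
Closed form: n = −ln(1 − rB₀/P)/ln(1+r) = −ln(0.81501)/ln(1.01825) ≈ 11.310, so the balance reaches zero during payment 12.

12 payments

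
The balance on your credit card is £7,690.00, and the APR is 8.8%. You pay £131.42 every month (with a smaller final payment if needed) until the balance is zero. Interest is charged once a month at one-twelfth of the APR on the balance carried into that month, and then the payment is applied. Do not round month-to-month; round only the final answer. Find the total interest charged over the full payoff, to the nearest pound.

£2,393

Monthly rate r = 8.8%/12 = 0.733333% = 0.00733333.
Payoff takes n = ⌈−ln(1 − rB₀/P)/ln(1+r)⌉ = ⌈76.719⌉ = 77 payments; the last is £94.62.
Total paid = 76·£131.42 + £94.62 = £10,082.54.
Total interest = total paid − principal = £10,082.54 − £7,690.00 = £2,392.54.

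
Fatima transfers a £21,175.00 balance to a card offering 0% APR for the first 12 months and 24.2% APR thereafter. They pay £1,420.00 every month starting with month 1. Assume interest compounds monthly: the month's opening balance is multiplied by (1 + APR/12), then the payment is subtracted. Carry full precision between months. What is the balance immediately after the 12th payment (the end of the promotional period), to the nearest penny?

£4,135.00

Promo months 1–12 at r₀ = 0%/12 = 0; months 13+ at r₁ = 24.2%/12 = 0.0201667.
After month 12 (no interest yet): B = £21,175.00 − 12·£1,420.00 = £4,135.00.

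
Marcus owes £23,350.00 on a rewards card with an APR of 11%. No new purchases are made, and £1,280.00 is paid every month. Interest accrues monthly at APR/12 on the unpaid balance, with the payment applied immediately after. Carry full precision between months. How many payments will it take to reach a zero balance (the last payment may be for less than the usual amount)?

Monthly rate r = 11%/12 = 0.916667% = 0.00916667.
Recurrence: B ← B·(1+r) − £1,280.00.
Month 1: interest £214.04; balance after payment £22,284.04.
Month 2: interest £204.27; balance after payment £21,208.31.
Closed form: n = −ln(1 − rB₀/P)/ln(1+r) = −ln(0.83278)/ln(1.00917) ≈ 20.053, so the balance reaches zero during payment 21.

21 payments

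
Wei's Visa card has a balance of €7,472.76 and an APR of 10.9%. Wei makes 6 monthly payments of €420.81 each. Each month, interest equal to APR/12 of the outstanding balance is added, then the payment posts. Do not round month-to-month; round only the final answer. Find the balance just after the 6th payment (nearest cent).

Monthly rate r = 10.9%/12 = 0.908333% = 0.00908333.
Each month: B ← B·(1+r) − €420.81.
Month 1: interest €67.88; balance after payment €7,119.83.
Month 2: interest €64.67; balance after payment €6,763.69.
Month 3: interest €61.44; balance after payment €6,404.32.
Month 4: interest €58.17; balance after payment €6,041.68.
Month 5: interest €54.88; balance after payment €5,675.75.
Month 6: interest €51.55; balance after payment €5,306.49.

€5,306.49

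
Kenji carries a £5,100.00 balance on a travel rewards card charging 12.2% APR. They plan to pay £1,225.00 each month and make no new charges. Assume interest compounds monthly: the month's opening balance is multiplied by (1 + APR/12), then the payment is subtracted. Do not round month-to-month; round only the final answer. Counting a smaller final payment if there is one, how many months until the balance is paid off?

5 months

Monthly rate r = 12.2%/12 = 1.01667% = 0.0101667.
Recurrence: B ← B·(1+r) − £1,225.00.
Month 1: interest £51.85; balance after payment £3,926.85.
Month 2: interest £39.92; balance after payment £2,741.77.
Month 3: interest £27.87; balance after payment £1,544.65.
Month 4: interest £15.70; balance after payment £335.35.
Month 5: interest £3.41; balance after payment £0.00.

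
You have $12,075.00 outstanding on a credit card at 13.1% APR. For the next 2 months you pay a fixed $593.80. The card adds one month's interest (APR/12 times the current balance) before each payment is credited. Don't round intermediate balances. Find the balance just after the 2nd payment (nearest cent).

Monthly rate r = 13.1%/12 = 1.09167% = 0.0109167.
Each month: B ← B·(1+r) − $593.80.
Month 1: interest $131.82; balance after payment $11,613.02.
Month 2: interest $126.78; balance after payment $11,145.99.

$11,145.99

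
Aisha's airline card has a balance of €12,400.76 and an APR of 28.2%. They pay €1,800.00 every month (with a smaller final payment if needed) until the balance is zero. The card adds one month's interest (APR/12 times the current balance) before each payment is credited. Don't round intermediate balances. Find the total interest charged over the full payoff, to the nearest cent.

Monthly rate r = 28.2%/12 = 2.35% = 0.0235.
Payoff takes n = ⌈−ln(1 − rB₀/P)/ln(1+r)⌉ = ⌈7.604⌉ = 8 payments; the last is €1,091.40.
Total paid = 7·€1,800.00 + €1,091.40 = €13,691.40.
Total interest = total paid − principal = €13,691.40 − €12,400.76 = €1,290.64.

€1,290.64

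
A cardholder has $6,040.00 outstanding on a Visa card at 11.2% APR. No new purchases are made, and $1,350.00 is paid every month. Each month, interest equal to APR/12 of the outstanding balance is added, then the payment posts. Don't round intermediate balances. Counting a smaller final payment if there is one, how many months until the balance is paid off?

5 months

Monthly rate r = 11.2%/12 = 0.933333% = 0.00933333.
Recurrence: B ← B·(1+r) − $1,350.00.
Month 1: interest $56.37; balance after payment $4,746.37.
Month 2: interest $44.30; balance after payment $3,440.67.
Month 3: interest $32.11; balance after payment $2,122.79.
Month 4: interest $19.81; balance after payment $792.60.
Month 5: interest $7.40; balance after payment $0.00.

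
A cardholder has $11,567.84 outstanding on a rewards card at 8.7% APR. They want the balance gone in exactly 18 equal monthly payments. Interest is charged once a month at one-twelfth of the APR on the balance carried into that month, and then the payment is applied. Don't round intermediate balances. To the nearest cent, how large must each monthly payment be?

$687.83

Monthly rate r = 8.7%/12 = 0.725% = 0.00725.
Level-payment amortization: P = B₀·r / (1 − (1+r)^(−n)) = 11567.84·0.00725 / (1 − 1.00725^(−18)).
Denominator 1 − (1+r)^(−18) = 0.121930219.
P = 83.8668 / 0.121930219 ≈ 687.83.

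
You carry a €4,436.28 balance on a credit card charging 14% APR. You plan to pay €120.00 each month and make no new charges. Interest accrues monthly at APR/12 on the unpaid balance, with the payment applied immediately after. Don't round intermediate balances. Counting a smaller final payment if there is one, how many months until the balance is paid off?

Monthly rate r = 14%/12 = 1.16667% = 0.0116667.
Recurrence: B ← B·(1+r) − €120.00.
Month 1: interest €51.76; balance after payment €4,368.04.
Month 2: interest €50.96; balance after payment €4,299.00.
Closed form: n = −ln(1 − rB₀/P)/ln(1+r) = −ln(0.56869)/ln(1.01167) ≈ 48.660, so the balance reaches zero during payment 49.

49 months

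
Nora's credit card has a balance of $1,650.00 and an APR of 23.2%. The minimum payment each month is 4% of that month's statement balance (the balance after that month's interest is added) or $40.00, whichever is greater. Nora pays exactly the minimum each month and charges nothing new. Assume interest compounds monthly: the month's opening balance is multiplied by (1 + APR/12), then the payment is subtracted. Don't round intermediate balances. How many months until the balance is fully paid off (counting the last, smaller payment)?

58 months

Monthly rate r = 23.2%/12 = 1.93333% = 0.0193333.
While 4% of the post-interest balance exceeds $40.00, each month B ← (B·(1+r))·(1 − 0.04), i.e. B shrinks by the factor (1+r)·0.96 = 0.97856.
This holds for months 1–24. Entering month 25 the balance is $980.81; 4% of the post-interest balance is now below $40.00, so the flat $40.00 minimum applies from here.
From month 25 a fixed $40.00 at rate r clears $980.81 in 34 more payments. Total: 24 + 34 = 58 months.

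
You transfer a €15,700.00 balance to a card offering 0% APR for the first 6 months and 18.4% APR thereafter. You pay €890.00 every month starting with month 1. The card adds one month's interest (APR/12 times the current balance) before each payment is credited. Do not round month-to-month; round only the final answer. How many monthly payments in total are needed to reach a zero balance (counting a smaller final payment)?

Promo months 1–6 at r₀ = 0%/12 = 0; months 7+ at r₁ = 18.4%/12 = 0.0153333.
After month 6 (no interest yet): B = €15,700.00 − 6·€890.00 = €10,360.00.
Then at r₁ with €890.00/mo: n₂ = −ln(1 − r₁·B/P)/ln(1+r₁) ≈ 12.92 → 13 more payments.

19 months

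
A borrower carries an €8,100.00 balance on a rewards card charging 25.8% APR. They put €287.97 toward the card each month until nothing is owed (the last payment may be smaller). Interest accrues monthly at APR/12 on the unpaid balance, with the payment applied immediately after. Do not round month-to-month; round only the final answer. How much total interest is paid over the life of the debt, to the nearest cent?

€4,466.66

Monthly rate r = 25.8%/12 = 2.15% = 0.0215.
Payoff takes n = ⌈−ln(1 − rB₀/P)/ln(1+r)⌉ = ⌈43.636⌉ = 44 payments; the last is €183.95.
Total paid = 43·€287.97 + €183.95 = €12,566.66.
Total interest = total paid − principal = €12,566.66 − €8,100.00 = €4,466.66.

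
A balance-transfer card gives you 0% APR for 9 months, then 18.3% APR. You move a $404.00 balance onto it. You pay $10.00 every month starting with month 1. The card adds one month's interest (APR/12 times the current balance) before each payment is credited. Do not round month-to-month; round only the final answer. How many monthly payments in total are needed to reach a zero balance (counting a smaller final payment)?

Promo months 1–9 at r₀ = 0%/12 = 0; months 10+ at r₁ = 18.3%/12 = 0.01525.
After month 9 (no interest yet): B = $404.00 − 9·$10.00 = $314.00.
Then at r₁ with $10.00/mo: n₂ = −ln(1 − r₁·B/P)/ln(1+r₁) ≈ 43.06 → 44 more payments.

53 payments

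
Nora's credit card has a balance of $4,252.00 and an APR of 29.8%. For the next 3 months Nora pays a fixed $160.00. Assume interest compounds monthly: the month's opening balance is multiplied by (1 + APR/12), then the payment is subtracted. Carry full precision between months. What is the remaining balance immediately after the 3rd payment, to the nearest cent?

Monthly rate r = 29.8%/12 = 2.48333% = 0.0248333.
Each month: B ← B·(1+r) − $160.00.
Month 1: interest $105.59; balance after payment $4,197.59.
Month 2: interest $104.24; balance after payment $4,141.83.
Month 3: interest $102.86; balance after payment $4,084.69.

$4,084.69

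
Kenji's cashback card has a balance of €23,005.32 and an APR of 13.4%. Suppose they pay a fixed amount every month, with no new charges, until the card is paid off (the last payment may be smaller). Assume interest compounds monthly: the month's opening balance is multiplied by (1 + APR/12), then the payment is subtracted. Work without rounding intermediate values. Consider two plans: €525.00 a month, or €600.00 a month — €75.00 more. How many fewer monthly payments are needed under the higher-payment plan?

10 fewer payments

Monthly rate r = 13.4%/12 = 1.11667% = 0.0111667.
At €525.00/mo: n = ⌈−ln(1 − rB₀/P)/ln(1+r)⌉ = 61 payments (last €271.36); total interest = total paid − €23,005.32 = €8,766.04.
At €600.00/mo: 51 payments (last €197.82); total interest €7,192.50.
Payments saved = 61 − 51 = 10.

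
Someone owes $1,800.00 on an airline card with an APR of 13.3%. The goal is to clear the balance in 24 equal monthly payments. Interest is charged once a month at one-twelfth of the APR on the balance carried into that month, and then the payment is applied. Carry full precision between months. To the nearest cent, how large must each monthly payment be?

Monthly rate r = 13.3%/12 = 1.10833% = 0.0110833.
Level-payment amortization: P = B₀·r / (1 − (1+r)^(−n)) = 1800.00·0.0110833 / (1 − 1.01108^(−24)).
Denominator 1 − (1+r)^(−24) = 0.232438536.
P = 19.95 / 0.232438536 ≈ 85.83.

$85.83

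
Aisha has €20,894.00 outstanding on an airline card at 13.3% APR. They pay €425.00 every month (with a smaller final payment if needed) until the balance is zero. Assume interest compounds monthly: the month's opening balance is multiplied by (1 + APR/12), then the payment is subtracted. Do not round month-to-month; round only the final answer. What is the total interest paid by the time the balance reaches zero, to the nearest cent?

€9,459.41

Monthly rate r = 13.3%/12 = 1.10833% = 0.0110833.
Payoff takes n = ⌈−ln(1 − rB₀/P)/ln(1+r)⌉ = ⌈71.418⌉ = 72 payments; the last is €178.41.
Total paid = 71·€425.00 + €178.41 = €30,353.41.
Total interest = total paid − principal = €30,353.41 − €20,894.00 = €9,459.41.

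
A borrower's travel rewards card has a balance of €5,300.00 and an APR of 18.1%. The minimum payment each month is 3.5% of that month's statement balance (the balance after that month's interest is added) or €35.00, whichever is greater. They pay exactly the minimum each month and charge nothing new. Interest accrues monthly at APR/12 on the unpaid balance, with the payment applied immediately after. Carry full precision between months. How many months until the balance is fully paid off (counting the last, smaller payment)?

119 months

Monthly rate r = 18.1%/12 = 1.50833% = 0.0150833.
While 3.5% of the post-interest balance exceeds €35.00, each month B ← (B·(1+r))·(1 − 0.035), i.e. B shrinks by the factor (1+r)·0.965 = 0.97956.
This holds for months 1–82. Entering month 83 the balance is €974.21; 3.5% of the post-interest balance is now below €35.00, so the flat €35.00 minimum applies from here.
From month 83 a fixed €35.00 at rate r clears €974.21 in 37 more payments. Total: 82 + 37 = 119 months.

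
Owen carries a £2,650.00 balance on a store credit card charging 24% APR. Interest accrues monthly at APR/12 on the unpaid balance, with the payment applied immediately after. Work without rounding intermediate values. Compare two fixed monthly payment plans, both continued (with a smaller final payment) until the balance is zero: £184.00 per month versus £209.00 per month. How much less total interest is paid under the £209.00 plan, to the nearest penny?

£69.76

Monthly rate r = 24%/12 = 2% = 0.02.
At £184.00/mo: n = ⌈−ln(1 − rB₀/P)/ln(1+r)⌉ = 18 payments (last £28.99); total interest = total paid − £2,650.00 = £506.99.
At £209.00/mo: 15 payments (last £161.23); total interest £437.23.
Interest saved = £506.99 − £437.23 = £69.76.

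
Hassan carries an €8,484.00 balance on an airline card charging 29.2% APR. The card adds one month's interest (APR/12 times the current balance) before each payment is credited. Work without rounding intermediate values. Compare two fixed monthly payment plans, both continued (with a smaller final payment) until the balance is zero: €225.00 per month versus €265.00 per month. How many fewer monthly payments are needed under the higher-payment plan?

Monthly rate r = 29.2%/12 = 2.43333% = 0.0243333.
At €225.00/mo: n = ⌈−ln(1 − rB₀/P)/ln(1+r)⌉ = 104 payments (last €178.09); total interest = total paid − €8,484.00 = €14,869.09.
At €265.00/mo: 63 payments (last €211.51); total interest €8,157.51.
Payments saved = 104 − 63 = 41.

41 fewer payments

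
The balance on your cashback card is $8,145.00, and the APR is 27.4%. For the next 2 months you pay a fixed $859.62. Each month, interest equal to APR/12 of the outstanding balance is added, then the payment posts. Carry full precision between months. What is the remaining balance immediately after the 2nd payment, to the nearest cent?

$6,782.33

Monthly rate r = 27.4%/12 = 2.28333% = 0.0228333.
Each month: B ← B·(1+r) − $859.62.
Month 1: interest $185.98; balance after payment $7,471.36.
Month 2: interest $170.60; balance after payment $6,782.33.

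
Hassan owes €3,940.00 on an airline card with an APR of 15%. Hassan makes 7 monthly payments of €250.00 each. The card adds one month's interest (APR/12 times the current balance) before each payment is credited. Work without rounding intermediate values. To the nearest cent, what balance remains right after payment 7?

€2,480.94

Monthly rate r = 15%/12 = 1.25% = 0.0125.
Each month: B ← B·(1+r) − €250.00.
Month 1: interest €49.25; balance after payment €3,739.25.
Month 2: interest €46.74; balance after payment €3,535.99.
Month 3: interest €44.20; balance after payment €3,330.19.
Month 4: interest €41.63; balance after payment €3,121.82.
Month 5: interest €39.02; balance after payment €2,910.84.
Month 6: interest €36.39; balance after payment €2,697.23.
Month 7: interest €33.72; balance after payment €2,480.94.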